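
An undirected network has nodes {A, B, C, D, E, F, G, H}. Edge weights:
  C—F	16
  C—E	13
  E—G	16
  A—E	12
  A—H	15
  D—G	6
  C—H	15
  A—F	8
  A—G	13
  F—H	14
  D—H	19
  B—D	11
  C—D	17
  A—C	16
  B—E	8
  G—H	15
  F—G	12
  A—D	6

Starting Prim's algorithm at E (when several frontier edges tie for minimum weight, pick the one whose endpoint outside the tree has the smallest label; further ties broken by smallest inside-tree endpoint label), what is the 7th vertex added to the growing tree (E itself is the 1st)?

C

Prim, starting at E.
Step 1: cheapest edge leaving the tree is B—E (8); add B.
Step 2: cheapest edge leaving the tree is B—D (11); add D.
Step 3: cheapest edge leaving the tree is A—D (6); add A.
Step 4: cheapest edge leaving the tree is D—G (6); add G.
Step 5: cheapest edge leaving the tree is A—F (8); add F.
Step 6: cheapest edge leaving the tree is C—E (13); add C.
Step 7: cheapest edge leaving the tree is F—H (14); add H.
Vertex order: E, B, D, A, G, F, C, H. The 7th vertex is C.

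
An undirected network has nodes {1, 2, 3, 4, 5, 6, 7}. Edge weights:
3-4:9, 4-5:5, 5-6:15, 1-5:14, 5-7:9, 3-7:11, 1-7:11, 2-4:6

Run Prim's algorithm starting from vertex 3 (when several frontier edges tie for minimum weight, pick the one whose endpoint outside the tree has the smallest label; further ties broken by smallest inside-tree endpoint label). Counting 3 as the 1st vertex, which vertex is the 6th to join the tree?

1

Prim, starting at 3.
Step 1: cheapest edge leaving the tree is 3-4 (9); add 4.
Step 2: cheapest edge leaving the tree is 4-5 (5); add 5.
Step 3: cheapest edge leaving the tree is 2-4 (6); add 2.
Step 4: cheapest edge leaving the tree is 5-7 (9); add 7.
Step 5: cheapest edge leaving the tree is 1-7 (11); add 1.
Step 6: cheapest edge leaving the tree is 5-6 (15); add 6.
Vertex order: 3, 4, 5, 2, 7, 1, 6. The 6th vertex is 1.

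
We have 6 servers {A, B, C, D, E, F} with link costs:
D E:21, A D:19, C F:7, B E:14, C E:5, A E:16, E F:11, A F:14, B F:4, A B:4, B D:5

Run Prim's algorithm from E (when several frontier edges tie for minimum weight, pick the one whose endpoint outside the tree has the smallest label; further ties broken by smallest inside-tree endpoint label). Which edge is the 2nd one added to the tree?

C-F

Grow the tree from E using Prim:
Step 1: cheapest edge leaving the tree is C E (5); add C.
Step 2: cheapest edge leaving the tree is C F (7); add F.
Step 3: cheapest edge leaving the tree is B F (4); add B.
Step 4: cheapest edge leaving the tree is A B (4); add A.
Step 5: cheapest edge leaving the tree is B D (5); add D.
The 2nd edge added is C F.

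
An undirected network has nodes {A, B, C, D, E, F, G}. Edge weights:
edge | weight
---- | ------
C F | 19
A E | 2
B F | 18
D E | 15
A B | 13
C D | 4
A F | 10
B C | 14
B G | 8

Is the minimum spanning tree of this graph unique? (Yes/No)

Kruskal's algorithm — process edges by increasing weight (ties by edge label):
A E (2): add. Components now {A,E} {B} {C} {D} {F} {G}
C D (4): add. Components now {A,E} {B} {C,D} {F} {G}
B G (8): add. Components now {A,E} {B,G} {C,D} {F}
A F (10): add. Components now {A,E,F} {B,G} {C,D}
A B (13): add. Components now {A,B,E,F,G} {C,D}
B C (14): add. Components now {A,B,C,D,E,F,G}
Every non-tree edge has weight strictly greater than the heaviest edge on the tree path between its endpoints, so the MST is unique.

Yes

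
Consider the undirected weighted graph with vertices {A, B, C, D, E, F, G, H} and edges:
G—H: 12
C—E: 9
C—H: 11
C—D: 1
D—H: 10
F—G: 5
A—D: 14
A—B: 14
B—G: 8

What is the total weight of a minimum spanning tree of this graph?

Kruskal: consider edges lightest-first.
C—D (1): add — endpoints in different components.
F—G (5): add — endpoints in different components.
B—G (8): add — endpoints in different components.
C—E (9): add — endpoints in different components.
D—H (10): add — endpoints in different components.
C—H (11): skip — C and H already connected.
G—H (12): add — endpoints in different components.
A—B (14): add — endpoints in different components.
MST edges: C—D, F—G, B—G, C—E, D—H, G—H, A—B; total weight 1+5+8+9+10+12+14 = 59.

59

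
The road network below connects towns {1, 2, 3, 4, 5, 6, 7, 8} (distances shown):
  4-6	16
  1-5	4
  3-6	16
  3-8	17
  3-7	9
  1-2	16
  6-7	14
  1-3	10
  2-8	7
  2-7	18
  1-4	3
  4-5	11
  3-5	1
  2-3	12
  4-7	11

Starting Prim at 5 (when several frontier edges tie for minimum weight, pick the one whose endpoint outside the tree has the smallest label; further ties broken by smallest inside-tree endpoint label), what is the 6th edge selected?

2-8

Prim's algorithm from 5:
Step 1: cheapest edge leaving the tree is 3-5 (1); add 3.
Step 2: cheapest edge leaving the tree is 1-5 (4); add 1.
Step 3: cheapest edge leaving the tree is 1-4 (3); add 4.
Step 4: cheapest edge leaving the tree is 3-7 (9); add 7.
Step 5: cheapest edge leaving the tree is 2-3 (12); add 2.
Step 6: cheapest edge leaving the tree is 2-8 (7); add 8.
Step 7: cheapest edge leaving the tree is 6-7 (14); add 6.
The 6th edge added is 2-8.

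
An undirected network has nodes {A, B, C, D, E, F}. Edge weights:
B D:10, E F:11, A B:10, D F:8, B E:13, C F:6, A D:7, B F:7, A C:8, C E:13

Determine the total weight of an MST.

Kruskal's algorithm — process edges by increasing weight (ties by edge label):
C F (6): add. Components now {A} {B} {C,F} {D} {E}
A D (7): add. Components now {A,D} {B} {C,F} {E}
B F (7): add. Components now {A,D} {B,C,F} {E}
A C (8): add. Components now {A,B,C,D,F} {E}
D F (8): skip — D and F already connected.
A B (10): skip — A and B already connected.
B D (10): skip — B and D already connected.
E F (11): add. Components now {A,B,C,D,E,F}
MST edges: C F, A D, B F, A C, E F; total weight 6+7+7+8+11 = 39.

39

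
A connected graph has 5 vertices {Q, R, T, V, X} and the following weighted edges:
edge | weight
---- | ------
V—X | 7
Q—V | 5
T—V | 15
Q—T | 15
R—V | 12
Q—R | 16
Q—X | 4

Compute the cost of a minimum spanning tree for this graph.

Kruskal: consider edges lightest-first.
Q—X (4): add. Components now {Q,X} {V} {T} {R}
Q—V (5): add. Components now {Q,V,X} {T} {R}
V—X (7): skip — X and V already connected.
R—V (12): add. Components now {Q,R,V,X} {T}
Q—T (15): add. Components now {Q,R,T,V,X}
MST edges: Q—X, Q—V, R—V, Q—T; total weight 4+5+12+15 = 36.

36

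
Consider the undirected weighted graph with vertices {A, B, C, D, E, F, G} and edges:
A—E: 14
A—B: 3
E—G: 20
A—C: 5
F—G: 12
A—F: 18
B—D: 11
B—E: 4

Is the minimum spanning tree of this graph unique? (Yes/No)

Kruskal: consider edges lightest-first.
A—B (3): add. Components now {A,B} {C} {D} {E} {F} {G}
B—E (4): add. Components now {A,B,E} {C} {D} {F} {G}
A—C (5): add. Components now {A,B,C,E} {D} {F} {G}
B—D (11): add. Components now {A,B,C,D,E} {F} {G}
F—G (12): add. Components now {A,B,C,D,E} {F,G}
A—E (14): skip — A and E already connected.
A—F (18): add. Components now {A,B,C,D,E,F,G}
Every non-tree edge has weight strictly greater than the heaviest edge on the tree path between its endpoints, so the MST is unique.

Yes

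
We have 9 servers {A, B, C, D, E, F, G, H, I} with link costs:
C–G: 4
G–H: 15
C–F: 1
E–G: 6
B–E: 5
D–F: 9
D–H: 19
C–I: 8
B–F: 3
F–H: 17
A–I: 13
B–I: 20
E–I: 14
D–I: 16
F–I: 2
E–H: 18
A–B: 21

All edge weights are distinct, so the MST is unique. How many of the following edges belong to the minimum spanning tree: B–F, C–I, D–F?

2

Kruskal: consider edges lightest-first.
C–F (1): add — endpoints in different components.
F–I (2): add — endpoints in different components.
B–F (3): add — endpoints in different components.
C–G (4): add — endpoints in different components.
B–E (5): add — endpoints in different components.
E–G (6): skip — E and G already connected.
C–I (8): skip — C and I already connected.
D–F (9): add — endpoints in different components.
A–I (13): add — endpoints in different components.
E–I (14): skip — E and I already connected.
G–H (15): add — endpoints in different components.
MST edge set: {C–F, F–I, B–F, C–G, B–E, D–F, A–I, G–H}.
Of the listed edges, {B–F, D–F} are in the MST → 2.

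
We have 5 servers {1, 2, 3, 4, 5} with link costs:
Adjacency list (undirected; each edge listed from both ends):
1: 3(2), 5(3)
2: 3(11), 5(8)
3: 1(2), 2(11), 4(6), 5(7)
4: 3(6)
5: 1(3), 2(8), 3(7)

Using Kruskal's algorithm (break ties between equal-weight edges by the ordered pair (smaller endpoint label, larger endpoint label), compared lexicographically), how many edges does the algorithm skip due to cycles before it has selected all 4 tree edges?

1

Kruskal's algorithm — process edges by increasing weight (ties by edge label):
1 3 (2): add. Components now {1,3} {2} {4} {5}
1 5 (3): add. Components now {1,3,5} {2} {4}
3 4 (6): add. Components now {1,3,4,5} {2}
3 5 (7): skip — 3 and 5 already connected.
2 5 (8): add. Components now {1,2,3,4,5}
Edges rejected before the tree was complete: 1.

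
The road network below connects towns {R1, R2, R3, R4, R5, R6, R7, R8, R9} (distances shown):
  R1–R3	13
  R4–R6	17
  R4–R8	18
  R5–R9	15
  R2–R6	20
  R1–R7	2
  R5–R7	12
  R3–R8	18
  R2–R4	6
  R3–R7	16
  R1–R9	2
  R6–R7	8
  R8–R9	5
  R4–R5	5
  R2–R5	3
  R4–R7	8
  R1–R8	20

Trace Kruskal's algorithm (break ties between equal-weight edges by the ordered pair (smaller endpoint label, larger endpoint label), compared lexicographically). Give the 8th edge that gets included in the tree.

Kruskal: consider edges lightest-first.
R1–R7 (2): add — endpoints in different components.
R1–R9 (2): add — endpoints in different components.
R2–R5 (3): add — endpoints in different components.
R4–R5 (5): add — endpoints in different components.
R8–R9 (5): add — endpoints in different components.
R2–R4 (6): skip — R2 and R4 already connected.
R4–R7 (8): add — endpoints in different components.
R6–R7 (8): add — endpoints in different components.
R5–R7 (12): skip — R5 and R7 already connected.
R1–R3 (13): add — endpoints in different components.
The 8th edge added is R1–R3.

R1-R3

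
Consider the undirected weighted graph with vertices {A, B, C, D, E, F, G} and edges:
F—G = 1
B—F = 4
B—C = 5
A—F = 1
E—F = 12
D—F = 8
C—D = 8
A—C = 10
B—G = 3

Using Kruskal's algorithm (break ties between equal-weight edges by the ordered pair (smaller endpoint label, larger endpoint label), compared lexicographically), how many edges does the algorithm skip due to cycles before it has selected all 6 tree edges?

3

Sort edges by weight, then run Kruskal:
A—F (1): add. Components now {A,F} {B} {C} {D} {E} {G}
F—G (1): add. Components now {A,F,G} {B} {C} {D} {E}
B—G (3): add. Components now {A,B,F,G} {C} {D} {E}
B—F (4): skip — B and F already connected.
B—C (5): add. Components now {A,B,C,F,G} {D} {E}
C—D (8): add. Components now {A,B,C,D,F,G} {E}
D—F (8): skip — D and F already connected.
A—C (10): skip — A and C already connected.
E—F (12): add. Components now {A,B,C,D,E,F,G}
Edges rejected before the tree was complete: 3.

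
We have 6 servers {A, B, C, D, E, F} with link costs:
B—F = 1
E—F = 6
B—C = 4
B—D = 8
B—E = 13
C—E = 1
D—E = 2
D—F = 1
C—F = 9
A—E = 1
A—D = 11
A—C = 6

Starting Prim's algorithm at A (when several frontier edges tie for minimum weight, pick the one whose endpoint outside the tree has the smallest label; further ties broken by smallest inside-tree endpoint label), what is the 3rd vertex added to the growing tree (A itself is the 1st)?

C

Prim, starting at A.
Step 1: cheapest edge leaving the tree is A—E (1); add E.
Step 2: cheapest edge leaving the tree is C—E (1); add C.
Step 3: cheapest edge leaving the tree is D—E (2); add D.
Step 4: cheapest edge leaving the tree is D—F (1); add F.
Step 5: cheapest edge leaving the tree is B—F (1); add B.
Vertex order: A, E, C, D, F, B. The 3rd vertex is C.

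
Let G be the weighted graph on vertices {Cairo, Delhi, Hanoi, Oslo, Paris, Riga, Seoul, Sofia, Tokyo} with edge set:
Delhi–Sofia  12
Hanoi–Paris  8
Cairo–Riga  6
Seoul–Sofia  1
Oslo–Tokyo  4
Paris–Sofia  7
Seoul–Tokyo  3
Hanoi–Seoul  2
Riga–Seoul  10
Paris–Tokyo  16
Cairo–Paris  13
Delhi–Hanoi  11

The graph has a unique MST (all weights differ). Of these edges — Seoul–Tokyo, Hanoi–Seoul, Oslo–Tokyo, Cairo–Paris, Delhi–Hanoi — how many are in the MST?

Sort edges by weight, then run Kruskal:
Seoul–Sofia (1): add — endpoints in different components.
Hanoi–Seoul (2): add — endpoints in different components.
Seoul–Tokyo (3): add — endpoints in different components.
Oslo–Tokyo (4): add — endpoints in different components.
Cairo–Riga (6): add — endpoints in different components.
Paris–Sofia (7): add — endpoints in different components.
Hanoi–Paris (8): skip — Paris and Hanoi already connected.
Riga–Seoul (10): add — endpoints in different components.
Delhi–Hanoi (11): add — endpoints in different components.
MST edge set: {Seoul–Sofia, Hanoi–Seoul, Seoul–Tokyo, Oslo–Tokyo, Cairo–Riga, Paris–Sofia, Riga–Seoul, Delhi–Hanoi}.
Of the listed edges, {Seoul–Tokyo, Hanoi–Seoul, Oslo–Tokyo, Delhi–Hanoi} are in the MST → 4.

4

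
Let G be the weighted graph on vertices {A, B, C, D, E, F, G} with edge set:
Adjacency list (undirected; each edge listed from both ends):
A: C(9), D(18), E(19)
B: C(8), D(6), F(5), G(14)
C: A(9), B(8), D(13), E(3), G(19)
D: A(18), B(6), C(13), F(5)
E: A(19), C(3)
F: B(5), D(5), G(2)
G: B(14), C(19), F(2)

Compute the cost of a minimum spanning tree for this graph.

32

Sort edges by weight, then run Kruskal:
F G (2): add — endpoints in different components.
C E (3): add — endpoints in different components.
B F (5): add — endpoints in different components.
D F (5): add — endpoints in different components.
B D (6): skip — B and D already connected.
B C (8): add — endpoints in different components.
A C (9): add — endpoints in different components.
MST edges: F G, C E, B F, D F, B C, A C; total weight 2+3+5+5+8+9 = 32.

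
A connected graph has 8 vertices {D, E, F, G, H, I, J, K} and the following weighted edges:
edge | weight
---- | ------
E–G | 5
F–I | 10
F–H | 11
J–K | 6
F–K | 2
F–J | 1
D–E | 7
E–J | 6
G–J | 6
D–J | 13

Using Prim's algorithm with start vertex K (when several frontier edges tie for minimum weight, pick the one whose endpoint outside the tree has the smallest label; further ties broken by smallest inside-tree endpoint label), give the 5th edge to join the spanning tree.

D-E

Prim, starting at K.
Step 1: frontier [F–K 2, J–K 6] → take F–K (2); add F.
Step 2: frontier [F–J 1, F–I 10, F–H 11, J–K 6] → take F–J (1); add J.
Step 3: frontier [F–I 10, F–H 11, E–J 6, G–J 6, D–J 13] → take E–J (6); add E.
Step 4: frontier [E–G 5, D–E 7, F–I 10, F–H 11, G–J 6, D–J 13] → take E–G (5); add G.
Step 5: frontier [D–E 7, F–I 10, F–H 11, D–J 13] → take D–E (7); add D.
Step 6: frontier [F–I 10, F–H 11] → take F–I (10); add I.
Step 7: frontier [F–H 11] → take F–H (11); add H.
The 5th edge added is D–E.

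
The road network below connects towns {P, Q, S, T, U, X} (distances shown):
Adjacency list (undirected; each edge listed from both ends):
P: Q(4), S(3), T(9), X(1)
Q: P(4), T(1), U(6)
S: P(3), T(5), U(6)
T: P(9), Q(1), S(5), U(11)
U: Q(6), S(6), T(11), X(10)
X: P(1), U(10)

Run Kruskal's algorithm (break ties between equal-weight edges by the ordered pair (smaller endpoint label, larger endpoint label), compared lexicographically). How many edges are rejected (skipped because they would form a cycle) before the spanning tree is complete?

1

Kruskal: consider edges lightest-first.
P–X (1): add. Components now {P,X} {Q} {U} {S} {T}
Q–T (1): add. Components now {P,X} {Q,T} {U} {S}
P–S (3): add. Components now {P,S,X} {Q,T} {U}
P–Q (4): add. Components now {P,Q,S,T,X} {U}
S–T (5): skip — S and T already connected.
Q–U (6): add. Components now {P,Q,S,T,U,X}
Edges rejected before the tree was complete: 1.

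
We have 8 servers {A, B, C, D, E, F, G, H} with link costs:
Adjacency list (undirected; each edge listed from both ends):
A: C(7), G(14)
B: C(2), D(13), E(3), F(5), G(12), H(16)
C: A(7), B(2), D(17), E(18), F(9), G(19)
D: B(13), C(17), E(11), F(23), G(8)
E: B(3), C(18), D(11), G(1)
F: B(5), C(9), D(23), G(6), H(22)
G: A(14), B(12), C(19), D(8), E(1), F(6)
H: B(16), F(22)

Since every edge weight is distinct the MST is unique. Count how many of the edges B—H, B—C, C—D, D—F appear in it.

Kruskal: consider edges lightest-first.
E—G (1): add — endpoints in different components.
B—C (2): add — endpoints in different components.
B—E (3): add — endpoints in different components.
B—F (5): add — endpoints in different components.
F—G (6): skip — F and G already connected.
A—C (7): add — endpoints in different components.
D—G (8): add — endpoints in different components.
C—F (9): skip — C and F already connected.
D—E (11): skip — D and E already connected.
B—G (12): skip — B and G already connected.
B—D (13): skip — B and D already connected.
A—G (14): skip — A and G already connected.
B—H (16): add — endpoints in different components.
MST edge set: {E—G, B—C, B—E, B—F, A—C, D—G, B—H}.
Of the listed edges, {B—H, B—C} are in the MST → 2.

2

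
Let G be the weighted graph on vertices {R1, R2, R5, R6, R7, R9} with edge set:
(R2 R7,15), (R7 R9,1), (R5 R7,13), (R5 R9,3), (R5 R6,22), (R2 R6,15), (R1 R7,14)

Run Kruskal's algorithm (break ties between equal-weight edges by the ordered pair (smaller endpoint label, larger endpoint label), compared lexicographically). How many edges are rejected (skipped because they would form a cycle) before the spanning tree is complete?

Kruskal's algorithm — process edges by increasing weight (ties by edge label):
R7 R9 (1): add. Components now {R5} {R7,R9} {R1} {R2} {R6}
R5 R9 (3): add. Components now {R5,R7,R9} {R1} {R2} {R6}
R5 R7 (13): skip — R5 and R7 already connected.
R1 R7 (14): add. Components now {R1,R5,R7,R9} {R2} {R6}
R2 R6 (15): add. Components now {R1,R5,R7,R9} {R2,R6}
R2 R7 (15): add. Components now {R1,R2,R5,R6,R7,R9}
Edges rejected before the tree was complete: 1.

1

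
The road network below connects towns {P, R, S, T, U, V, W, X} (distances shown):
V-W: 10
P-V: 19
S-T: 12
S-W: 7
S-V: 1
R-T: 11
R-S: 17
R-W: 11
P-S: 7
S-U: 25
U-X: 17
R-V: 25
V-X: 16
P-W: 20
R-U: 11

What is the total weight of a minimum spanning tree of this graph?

64

Kruskal: consider edges lightest-first.
S-V (1): add — endpoints in different components.
P-S (7): add — endpoints in different components.
S-W (7): add — endpoints in different components.
V-W (10): skip — W and V already connected.
R-T (11): add — endpoints in different components.
R-U (11): add — endpoints in different components.
R-W (11): add — endpoints in different components.
S-T (12): skip — T and S already connected.
V-X (16): add — endpoints in different components.
MST edges: S-V, P-S, S-W, R-T, R-U, R-W, V-X; total weight 1+7+7+11+11+11+16 = 64.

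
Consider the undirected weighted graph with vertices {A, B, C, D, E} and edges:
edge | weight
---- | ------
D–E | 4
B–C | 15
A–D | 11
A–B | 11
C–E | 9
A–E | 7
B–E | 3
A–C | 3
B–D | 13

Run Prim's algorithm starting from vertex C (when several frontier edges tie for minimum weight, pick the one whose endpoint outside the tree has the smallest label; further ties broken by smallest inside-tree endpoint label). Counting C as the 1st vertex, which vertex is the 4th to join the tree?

B

Prim, starting at C.
Step 1: frontier [A–C 3, C–E 9, B–C 15] → take A–C (3); add A.
Step 2: frontier [A–E 7, A–B 11, A–D 11, C–E 9, B–C 15] → take A–E (7); add E.
Step 3: frontier [A–B 11, A–D 11, B–C 15, B–E 3, D–E 4] → take B–E (3); add B.
Step 4: frontier [A–D 11, B–D 13, D–E 4] → take D–E (4); add D.
Vertex order: C, A, E, B, D. The 4th vertex is B.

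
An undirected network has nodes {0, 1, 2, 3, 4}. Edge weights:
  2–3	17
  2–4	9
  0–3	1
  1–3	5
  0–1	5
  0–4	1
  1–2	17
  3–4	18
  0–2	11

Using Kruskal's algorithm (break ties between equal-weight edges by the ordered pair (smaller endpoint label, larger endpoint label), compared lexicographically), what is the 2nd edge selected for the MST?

Kruskal: consider edges lightest-first.
0–3 (1): add — endpoints in different components.
0–4 (1): add — endpoints in different components.
0–1 (5): add — endpoints in different components.
1–3 (5): skip — 1 and 3 already connected.
2–4 (9): add — endpoints in different components.
The 2nd edge added is 0–4.

0-4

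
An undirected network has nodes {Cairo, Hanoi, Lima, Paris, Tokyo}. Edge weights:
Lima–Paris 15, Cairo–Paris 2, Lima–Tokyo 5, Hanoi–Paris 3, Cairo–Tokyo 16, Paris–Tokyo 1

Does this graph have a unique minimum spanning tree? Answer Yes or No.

Sort edges by weight, then run Kruskal:
Paris–Tokyo (1): add — endpoints in different components.
Cairo–Paris (2): add — endpoints in different components.
Hanoi–Paris (3): add — endpoints in different components.
Lima–Tokyo (5): add — endpoints in different components.
Every non-tree edge has weight strictly greater than the heaviest edge on the tree path between its endpoints, so the MST is unique.

Yes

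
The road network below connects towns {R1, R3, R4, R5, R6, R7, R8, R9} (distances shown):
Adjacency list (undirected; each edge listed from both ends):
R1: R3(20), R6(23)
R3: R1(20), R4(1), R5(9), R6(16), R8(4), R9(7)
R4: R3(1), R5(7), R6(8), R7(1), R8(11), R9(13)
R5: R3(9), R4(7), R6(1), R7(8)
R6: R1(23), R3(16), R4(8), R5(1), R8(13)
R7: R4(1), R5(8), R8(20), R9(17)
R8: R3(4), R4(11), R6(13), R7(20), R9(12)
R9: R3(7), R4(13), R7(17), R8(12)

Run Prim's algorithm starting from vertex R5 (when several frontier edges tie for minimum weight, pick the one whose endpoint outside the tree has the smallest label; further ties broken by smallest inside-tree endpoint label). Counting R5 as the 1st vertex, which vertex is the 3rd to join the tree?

R4

Prim's algorithm from R5:
Step 1: cheapest edge leaving the tree is R5–R6 (1); add R6.
Step 2: cheapest edge leaving the tree is R4–R5 (7); add R4.
Step 3: cheapest edge leaving the tree is R3–R4 (1); add R3.
Step 4: cheapest edge leaving the tree is R4–R7 (1); add R7.
Step 5: cheapest edge leaving the tree is R3–R8 (4); add R8.
Step 6: cheapest edge leaving the tree is R3–R9 (7); add R9.
Step 7: cheapest edge leaving the tree is R1–R3 (20); add R1.
Vertex order: R5, R6, R4, R3, R7, R8, R9, R1. The 3rd vertex is R4.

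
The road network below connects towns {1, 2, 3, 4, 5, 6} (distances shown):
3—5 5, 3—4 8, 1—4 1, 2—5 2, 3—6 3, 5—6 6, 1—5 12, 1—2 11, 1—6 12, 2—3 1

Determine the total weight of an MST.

15

Prim, starting at 6.
Step 1: frontier [3—6 3, 5—6 6, 1—6 12] → take 3—6 (3); add 3.
Step 2: frontier [2—3 1, 3—5 5, 3—4 8, 5—6 6, 1—6 12] → take 2—3 (1); add 2.
Step 3: frontier [2—5 2, 1—2 11, 3—5 5, 3—4 8, 5—6 6, 1—6 12] → take 2—5 (2); add 5.
Step 4: frontier [1—2 11, 3—4 8, 1—5 12, 1—6 12] → take 3—4 (8); add 4.
Step 5: frontier [1—2 11, 1—4 1, 1—5 12, 1—6 12] → take 1—4 (1); add 1.
MST edges: 3—6, 2—3, 2—5, 3—4, 1—4; total weight 3+1+2+8+1 = 15.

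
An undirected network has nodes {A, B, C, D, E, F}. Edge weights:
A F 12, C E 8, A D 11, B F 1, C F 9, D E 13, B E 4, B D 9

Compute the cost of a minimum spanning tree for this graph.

Sort edges by weight, then run Kruskal:
B F (1): add. Components now {A} {B,F} {C} {D} {E}
B E (4): add. Components now {A} {B,E,F} {C} {D}
C E (8): add. Components now {A} {B,C,E,F} {D}
B D (9): add. Components now {A} {B,C,D,E,F}
C F (9): skip — C and F already connected.
A D (11): add. Components now {A,B,C,D,E,F}
MST edges: B F, B E, C E, B D, A D; total weight 1+4+8+9+11 = 33.

33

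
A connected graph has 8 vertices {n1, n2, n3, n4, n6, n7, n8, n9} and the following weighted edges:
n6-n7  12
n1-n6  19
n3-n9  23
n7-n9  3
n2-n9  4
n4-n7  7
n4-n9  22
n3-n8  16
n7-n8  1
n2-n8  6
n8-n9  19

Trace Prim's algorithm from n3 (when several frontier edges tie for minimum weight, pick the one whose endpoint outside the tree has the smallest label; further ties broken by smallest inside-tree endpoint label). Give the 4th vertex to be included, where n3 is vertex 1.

Prim's algorithm from n3:
Step 1: cheapest edge leaving the tree is n3-n8 (16); add n8.
Step 2: cheapest edge leaving the tree is n7-n8 (1); add n7.
Step 3: cheapest edge leaving the tree is n7-n9 (3); add n9.
Step 4: cheapest edge leaving the tree is n2-n9 (4); add n2.
Step 5: cheapest edge leaving the tree is n4-n7 (7); add n4.
Step 6: cheapest edge leaving the tree is n6-n7 (12); add n6.
Step 7: cheapest edge leaving the tree is n1-n6 (19); add n1.
Vertex order: n3, n8, n7, n9, n2, n4, n6, n1. The 4th vertex is n9.

n9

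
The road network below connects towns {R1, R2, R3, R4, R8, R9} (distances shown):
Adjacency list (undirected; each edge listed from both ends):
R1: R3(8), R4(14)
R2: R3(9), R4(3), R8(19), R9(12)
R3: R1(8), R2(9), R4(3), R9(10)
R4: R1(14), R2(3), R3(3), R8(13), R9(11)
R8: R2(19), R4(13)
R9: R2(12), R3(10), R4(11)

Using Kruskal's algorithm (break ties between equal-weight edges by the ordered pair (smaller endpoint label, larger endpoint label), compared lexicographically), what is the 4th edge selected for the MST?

Kruskal's algorithm — process edges by increasing weight (ties by edge label):
R2-R4 (3): add. Components now {R2,R4} {R3} {R1} {R8} {R9}
R3-R4 (3): add. Components now {R2,R3,R4} {R1} {R8} {R9}
R1-R3 (8): add. Components now {R1,R2,R3,R4} {R8} {R9}
R2-R3 (9): skip — R2 and R3 already connected.
R3-R9 (10): add. Components now {R1,R2,R3,R4,R9} {R8}
R4-R9 (11): skip — R4 and R9 already connected.
R2-R9 (12): skip — R2 and R9 already connected.
R4-R8 (13): add. Components now {R1,R2,R3,R4,R8,R9}
The 4th edge added is R3-R9.

R3-R9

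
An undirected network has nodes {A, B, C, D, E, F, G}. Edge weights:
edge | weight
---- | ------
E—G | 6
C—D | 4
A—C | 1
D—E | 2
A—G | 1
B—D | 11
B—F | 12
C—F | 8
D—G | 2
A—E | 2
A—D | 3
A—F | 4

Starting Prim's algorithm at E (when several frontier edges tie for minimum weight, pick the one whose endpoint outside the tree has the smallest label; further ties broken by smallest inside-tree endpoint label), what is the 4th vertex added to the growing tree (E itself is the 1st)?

Prim's algorithm from E:
Step 1: frontier [A—E 2, D—E 2, E—G 6] → take A—E (2); add A.
Step 2: frontier [A—C 1, A—G 1, A—D 3, A—F 4, D—E 2, E—G 6] → take A—C (1); add C.
Step 3: frontier [A—G 1, A—D 3, A—F 4, C—D 4, C—F 8, D—E 2, E—G 6] → take A—G (1); add G.
Step 4: frontier [A—D 3, A—F 4, C—D 4, C—F 8, D—E 2, D—G 2] → take D—E (2); add D.
Step 5: frontier [A—F 4, C—F 8, B—D 11] → take A—F (4); add F.
Step 6: frontier [B—D 11, B—F 12] → take B—D (11); add B.
Vertex order: E, A, C, G, D, F, B. The 4th vertex is G.

G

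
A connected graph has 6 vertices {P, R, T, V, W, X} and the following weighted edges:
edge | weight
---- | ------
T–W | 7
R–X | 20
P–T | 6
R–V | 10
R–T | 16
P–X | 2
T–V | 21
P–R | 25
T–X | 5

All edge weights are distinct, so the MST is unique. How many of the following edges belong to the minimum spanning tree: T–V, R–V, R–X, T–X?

Sort edges by weight, then run Kruskal:
P–X (2): add — endpoints in different components.
T–X (5): add — endpoints in different components.
P–T (6): skip — T and P already connected.
T–W (7): add — endpoints in different components.
R–V (10): add — endpoints in different components.
R–T (16): add — endpoints in different components.
MST edge set: {P–X, T–X, T–W, R–V, R–T}.
Of the listed edges, {R–V, T–X} are in the MST → 2.

2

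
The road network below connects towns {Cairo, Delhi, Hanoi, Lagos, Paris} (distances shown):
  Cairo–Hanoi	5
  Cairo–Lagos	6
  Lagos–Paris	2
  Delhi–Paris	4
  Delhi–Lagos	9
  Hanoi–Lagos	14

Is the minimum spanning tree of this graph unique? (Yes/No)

Kruskal: consider edges lightest-first.
Lagos–Paris (2): add. Components now {Lagos,Paris} {Cairo} {Delhi} {Hanoi}
Delhi–Paris (4): add. Components now {Delhi,Lagos,Paris} {Cairo} {Hanoi}
Cairo–Hanoi (5): add. Components now {Delhi,Lagos,Paris} {Cairo,Hanoi}
Cairo–Lagos (6): add. Components now {Cairo,Delhi,Hanoi,Lagos,Paris}
Every non-tree edge has weight strictly greater than the heaviest edge on the tree path between its endpoints, so the MST is unique.

Yes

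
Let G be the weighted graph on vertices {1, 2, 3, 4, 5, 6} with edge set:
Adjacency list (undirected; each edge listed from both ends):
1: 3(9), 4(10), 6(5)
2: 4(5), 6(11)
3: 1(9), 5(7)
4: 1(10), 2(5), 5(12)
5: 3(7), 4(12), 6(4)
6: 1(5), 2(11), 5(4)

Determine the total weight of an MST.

Kruskal's algorithm — process edges by increasing weight (ties by edge label):
5-6 (4): add. Components now {1} {2} {3} {4} {5,6}
1-6 (5): add. Components now {1,5,6} {2} {3} {4}
2-4 (5): add. Components now {1,5,6} {2,4} {3}
3-5 (7): add. Components now {1,3,5,6} {2,4}
1-3 (9): skip — 1 and 3 already connected.
1-4 (10): add. Components now {1,2,3,4,5,6}
MST edges: 5-6, 1-6, 2-4, 3-5, 1-4; total weight 4+5+5+7+10 = 31.

31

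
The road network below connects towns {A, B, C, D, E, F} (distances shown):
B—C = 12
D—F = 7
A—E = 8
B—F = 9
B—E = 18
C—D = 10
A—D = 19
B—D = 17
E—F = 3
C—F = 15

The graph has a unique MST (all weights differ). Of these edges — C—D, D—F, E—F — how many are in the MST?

Kruskal's algorithm — process edges by increasing weight (ties by edge label):
E—F (3): add — endpoints in different components.
D—F (7): add — endpoints in different components.
A—E (8): add — endpoints in different components.
B—F (9): add — endpoints in different components.
C—D (10): add — endpoints in different components.
MST edge set: {E—F, D—F, A—E, B—F, C—D}.
Of the listed edges, {C—D, D—F, E—F} are in the MST → 3.

3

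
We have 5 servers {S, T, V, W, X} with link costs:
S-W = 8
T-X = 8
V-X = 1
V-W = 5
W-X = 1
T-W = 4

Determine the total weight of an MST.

Grow the tree from T using Prim:
Step 1: frontier [T-W 4, T-X 8] → take T-W (4); add W.
Step 2: frontier [T-X 8, W-X 1, V-W 5, S-W 8] → take W-X (1); add X.
Step 3: frontier [V-W 5, S-W 8, V-X 1] → take V-X (1); add V.
Step 4: frontier [S-W 8] → take S-W (8); add S.
MST edges: T-W, W-X, V-X, S-W; total weight 4+1+1+8 = 14.

14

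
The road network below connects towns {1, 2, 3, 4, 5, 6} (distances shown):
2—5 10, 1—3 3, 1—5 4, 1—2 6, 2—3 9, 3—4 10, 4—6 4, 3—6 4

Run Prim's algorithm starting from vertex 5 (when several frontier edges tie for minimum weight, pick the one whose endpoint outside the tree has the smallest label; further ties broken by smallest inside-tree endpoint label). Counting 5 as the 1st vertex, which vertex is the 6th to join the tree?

Prim's algorithm from 5:
Step 1: cheapest edge leaving the tree is 1—5 (4); add 1.
Step 2: cheapest edge leaving the tree is 1—3 (3); add 3.
Step 3: cheapest edge leaving the tree is 3—6 (4); add 6.
Step 4: cheapest edge leaving the tree is 4—6 (4); add 4.
Step 5: cheapest edge leaving the tree is 1—2 (6); add 2.
Vertex order: 5, 1, 3, 6, 4, 2. The 6th vertex is 2.

2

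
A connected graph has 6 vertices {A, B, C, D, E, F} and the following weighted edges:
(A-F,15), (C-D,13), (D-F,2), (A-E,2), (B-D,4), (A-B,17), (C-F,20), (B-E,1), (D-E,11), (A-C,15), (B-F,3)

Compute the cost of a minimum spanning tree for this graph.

Grow the tree from A using Prim:
Step 1: cheapest edge leaving the tree is A-E (2); add E.
Step 2: cheapest edge leaving the tree is B-E (1); add B.
Step 3: cheapest edge leaving the tree is B-F (3); add F.
Step 4: cheapest edge leaving the tree is D-F (2); add D.
Step 5: cheapest edge leaving the tree is C-D (13); add C.
MST edges: A-E, B-E, B-F, D-F, C-D; total weight 2+1+3+2+13 = 21.

21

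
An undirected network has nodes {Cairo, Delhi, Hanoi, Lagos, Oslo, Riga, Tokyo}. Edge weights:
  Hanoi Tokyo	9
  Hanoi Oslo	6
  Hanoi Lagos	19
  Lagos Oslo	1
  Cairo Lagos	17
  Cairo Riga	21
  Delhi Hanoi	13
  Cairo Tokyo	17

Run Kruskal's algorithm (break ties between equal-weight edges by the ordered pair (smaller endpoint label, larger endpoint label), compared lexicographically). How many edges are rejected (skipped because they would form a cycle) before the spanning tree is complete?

2

Kruskal: consider edges lightest-first.
Lagos Oslo (1): add. Components now {Cairo} {Lagos,Oslo} {Hanoi} {Riga} {Tokyo} {Delhi}
Hanoi Oslo (6): add. Components now {Cairo} {Hanoi,Lagos,Oslo} {Riga} {Tokyo} {Delhi}
Hanoi Tokyo (9): add. Components now {Cairo} {Hanoi,Lagos,Oslo,Tokyo} {Riga} {Delhi}
Delhi Hanoi (13): add. Components now {Cairo} {Delhi,Hanoi,Lagos,Oslo,Tokyo} {Riga}
Cairo Lagos (17): add. Components now {Cairo,Delhi,Hanoi,Lagos,Oslo,Tokyo} {Riga}
Cairo Tokyo (17): skip — Cairo and Tokyo already connected.
Hanoi Lagos (19): skip — Lagos and Hanoi already connected.
Cairo Riga (21): add. Components now {Cairo,Delhi,Hanoi,Lagos,Oslo,Riga,Tokyo}
Edges rejected before the tree was complete: 2.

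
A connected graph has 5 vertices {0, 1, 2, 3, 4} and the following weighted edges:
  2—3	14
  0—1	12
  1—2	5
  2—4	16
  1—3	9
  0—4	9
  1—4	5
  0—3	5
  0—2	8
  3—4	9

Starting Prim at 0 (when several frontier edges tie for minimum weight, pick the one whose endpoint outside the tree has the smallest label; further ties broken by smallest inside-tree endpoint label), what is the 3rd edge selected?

1-2

Prim's algorithm from 0:
Step 1: cheapest edge leaving the tree is 0—3 (5); add 3.
Step 2: cheapest edge leaving the tree is 0—2 (8); add 2.
Step 3: cheapest edge leaving the tree is 1—2 (5); add 1.
Step 4: cheapest edge leaving the tree is 1—4 (5); add 4.
The 3rd edge added is 1—2.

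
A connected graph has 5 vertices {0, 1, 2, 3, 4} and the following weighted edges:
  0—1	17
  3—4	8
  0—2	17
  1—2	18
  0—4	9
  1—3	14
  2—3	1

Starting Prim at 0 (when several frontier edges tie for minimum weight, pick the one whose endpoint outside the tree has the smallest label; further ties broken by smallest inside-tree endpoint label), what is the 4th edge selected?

1-3

Prim's algorithm from 0:
Step 1: cheapest edge leaving the tree is 0—4 (9); add 4.
Step 2: cheapest edge leaving the tree is 3—4 (8); add 3.
Step 3: cheapest edge leaving the tree is 2—3 (1); add 2.
Step 4: cheapest edge leaving the tree is 1—3 (14); add 1.
The 4th edge added is 1—3.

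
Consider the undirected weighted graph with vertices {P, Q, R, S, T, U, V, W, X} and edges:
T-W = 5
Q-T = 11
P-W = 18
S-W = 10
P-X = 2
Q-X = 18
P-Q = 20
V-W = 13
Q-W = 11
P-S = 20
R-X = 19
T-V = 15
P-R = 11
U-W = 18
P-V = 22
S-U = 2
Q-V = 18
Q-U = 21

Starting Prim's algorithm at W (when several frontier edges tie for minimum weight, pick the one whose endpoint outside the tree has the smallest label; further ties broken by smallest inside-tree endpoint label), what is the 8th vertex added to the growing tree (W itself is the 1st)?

X

Prim, starting at W.
Step 1: cheapest edge leaving the tree is T-W (5); add T.
Step 2: cheapest edge leaving the tree is S-W (10); add S.
Step 3: cheapest edge leaving the tree is S-U (2); add U.
Step 4: cheapest edge leaving the tree is Q-T (11); add Q.
Step 5: cheapest edge leaving the tree is V-W (13); add V.
Step 6: cheapest edge leaving the tree is P-W (18); add P.
Step 7: cheapest edge leaving the tree is P-X (2); add X.
Step 8: cheapest edge leaving the tree is P-R (11); add R.
Vertex order: W, T, S, U, Q, V, P, X, R. The 8th vertex is X.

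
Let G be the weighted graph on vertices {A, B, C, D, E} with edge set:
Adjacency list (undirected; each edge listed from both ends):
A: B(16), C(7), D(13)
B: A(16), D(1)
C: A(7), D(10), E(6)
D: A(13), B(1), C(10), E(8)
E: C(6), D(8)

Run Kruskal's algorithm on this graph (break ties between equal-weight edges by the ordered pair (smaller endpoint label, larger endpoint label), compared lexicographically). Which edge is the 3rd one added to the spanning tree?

Kruskal's algorithm — process edges by increasing weight (ties by edge label):
B D (1): add — endpoints in different components.
C E (6): add — endpoints in different components.
A C (7): add — endpoints in different components.
D E (8): add — endpoints in different components.
The 3rd edge added is A C.

A-C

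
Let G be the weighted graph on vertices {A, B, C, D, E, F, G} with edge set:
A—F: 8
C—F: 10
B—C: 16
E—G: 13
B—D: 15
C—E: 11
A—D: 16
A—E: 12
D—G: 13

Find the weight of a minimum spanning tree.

Prim, starting at C.
Step 1: frontier [C—F 10, C—E 11, B—C 16] → take C—F (10); add F.
Step 2: frontier [C—E 11, B—C 16, A—F 8] → take A—F (8); add A.
Step 3: frontier [A—E 12, A—D 16, C—E 11, B—C 16] → take C—E (11); add E.
Step 4: frontier [A—D 16, B—C 16, E—G 13] → take E—G (13); add G.
Step 5: frontier [A—D 16, B—C 16, D—G 13] → take D—G (13); add D.
Step 6: frontier [B—C 16, B—D 15] → take B—D (15); add B.
MST edges: C—F, A—F, C—E, E—G, D—G, B—D; total weight 10+8+11+13+13+15 = 70.

70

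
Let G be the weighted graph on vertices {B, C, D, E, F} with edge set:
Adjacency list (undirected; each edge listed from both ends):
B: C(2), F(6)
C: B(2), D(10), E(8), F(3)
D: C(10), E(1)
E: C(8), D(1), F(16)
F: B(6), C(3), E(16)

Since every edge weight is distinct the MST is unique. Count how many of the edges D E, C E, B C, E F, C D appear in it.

Kruskal: consider edges lightest-first.
D E (1): add. Components now {B} {C} {D,E} {F}
B C (2): add. Components now {B,C} {D,E} {F}
C F (3): add. Components now {B,C,F} {D,E}
B F (6): skip — B and F already connected.
C E (8): add. Components now {B,C,D,E,F}
MST edge set: {D E, B C, C F, C E}.
Of the listed edges, {D E, C E, B C} are in the MST → 3.

3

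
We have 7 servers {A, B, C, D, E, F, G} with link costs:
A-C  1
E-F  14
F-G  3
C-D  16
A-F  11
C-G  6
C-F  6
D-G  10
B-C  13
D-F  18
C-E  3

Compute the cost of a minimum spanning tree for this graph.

Kruskal's algorithm — process edges by increasing weight (ties by edge label):
A-C (1): add. Components now {A,C} {B} {D} {E} {F} {G}
C-E (3): add. Components now {A,C,E} {B} {D} {F} {G}
F-G (3): add. Components now {A,C,E} {B} {D} {F,G}
C-F (6): add. Components now {A,C,E,F,G} {B} {D}
C-G (6): skip — C and G already connected.
D-G (10): add. Components now {A,C,D,E,F,G} {B}
A-F (11): skip — A and F already connected.
B-C (13): add. Components now {A,B,C,D,E,F,G}
MST edges: A-C, C-E, F-G, C-F, D-G, B-C; total weight 1+3+3+6+10+13 = 36.

36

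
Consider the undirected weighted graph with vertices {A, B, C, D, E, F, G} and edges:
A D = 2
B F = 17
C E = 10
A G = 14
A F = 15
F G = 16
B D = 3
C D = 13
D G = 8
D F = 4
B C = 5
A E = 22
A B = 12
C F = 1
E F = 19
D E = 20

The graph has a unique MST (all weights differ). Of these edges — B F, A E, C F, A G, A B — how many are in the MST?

Sort edges by weight, then run Kruskal:
C F (1): add — endpoints in different components.
A D (2): add — endpoints in different components.
B D (3): add — endpoints in different components.
D F (4): add — endpoints in different components.
B C (5): skip — B and C already connected.
D G (8): add — endpoints in different components.
C E (10): add — endpoints in different components.
MST edge set: {C F, A D, B D, D F, D G, C E}.
Of the listed edges, {C F} are in the MST → 1.

1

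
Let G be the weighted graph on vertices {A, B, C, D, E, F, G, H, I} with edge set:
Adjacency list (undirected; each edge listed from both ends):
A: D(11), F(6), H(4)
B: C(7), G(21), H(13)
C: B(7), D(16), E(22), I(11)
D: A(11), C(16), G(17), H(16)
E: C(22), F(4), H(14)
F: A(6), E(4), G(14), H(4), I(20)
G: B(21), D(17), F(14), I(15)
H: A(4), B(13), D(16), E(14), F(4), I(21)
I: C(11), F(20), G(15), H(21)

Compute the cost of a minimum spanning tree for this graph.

68

Prim's algorithm from F:
Step 1: cheapest edge leaving the tree is E—F (4); add E.
Step 2: cheapest edge leaving the tree is F—H (4); add H.
Step 3: cheapest edge leaving the tree is A—H (4); add A.
Step 4: cheapest edge leaving the tree is A—D (11); add D.
Step 5: cheapest edge leaving the tree is B—H (13); add B.
Step 6: cheapest edge leaving the tree is B—C (7); add C.
Step 7: cheapest edge leaving the tree is C—I (11); add I.
Step 8: cheapest edge leaving the tree is F—G (14); add G.
MST edges: E—F, F—H, A—H, A—D, B—H, B—C, C—I, F—G; total weight 4+4+4+11+13+7+11+14 = 68.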